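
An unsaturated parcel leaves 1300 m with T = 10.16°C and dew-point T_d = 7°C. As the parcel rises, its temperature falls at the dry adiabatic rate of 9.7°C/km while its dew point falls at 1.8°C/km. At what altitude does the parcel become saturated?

1700 m

T and T_d converge at 9.7 − 1.8 = 7.9°C per km
Height above start = (10.16 − 7) / 7.9 = 0.4 km
LCL altitude = 1300 m + 400 m = 1700 m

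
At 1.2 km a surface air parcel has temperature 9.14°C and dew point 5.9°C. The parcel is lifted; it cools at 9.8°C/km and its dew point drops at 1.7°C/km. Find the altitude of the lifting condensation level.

1.6 km

T and T_d converge at 9.8 − 1.7 = 8.1°C per km
Height above start = (9.14 − 5.9) / 8.1 = 0.4 km
LCL altitude = 1200 m + 400 m = 1600 m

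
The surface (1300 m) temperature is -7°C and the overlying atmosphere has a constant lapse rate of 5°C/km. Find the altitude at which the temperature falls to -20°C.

3900 m

Height above start = (-7 − (-20)) / 5 = 2.6 km
Altitude = 1300 m + 2600 m = 3900 m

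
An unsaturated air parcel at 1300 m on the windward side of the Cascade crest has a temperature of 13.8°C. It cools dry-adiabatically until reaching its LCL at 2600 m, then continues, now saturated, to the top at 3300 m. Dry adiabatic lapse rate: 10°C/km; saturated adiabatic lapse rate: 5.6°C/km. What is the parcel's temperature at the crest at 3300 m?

From 1300 m to 2600 m (dry): cools by 10 × 1.3 = 13°C, giving 0.8°C.
From 2600 m to 3300 m (saturated): cools by 5.6 × 0.7 = 3.92°C, giving -3.12°C.

-3.12°C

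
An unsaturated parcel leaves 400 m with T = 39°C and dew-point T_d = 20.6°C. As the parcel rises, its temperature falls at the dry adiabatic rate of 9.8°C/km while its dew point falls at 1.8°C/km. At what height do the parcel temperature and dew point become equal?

2700 m

T and T_d converge at 9.8 − 1.8 = 8°C per km
Height above start = (39 − 20.6) / 8 = 2.3 km
LCL altitude = 400 m + 2300 m = 2700 m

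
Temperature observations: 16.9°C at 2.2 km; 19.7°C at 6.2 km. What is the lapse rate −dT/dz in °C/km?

Γ = −ΔT/Δz = (16.9 − 19.7) / (6200 − 2200) m
  = -2.8°C / 4 km = -0.7°C/km

-0.7°C/km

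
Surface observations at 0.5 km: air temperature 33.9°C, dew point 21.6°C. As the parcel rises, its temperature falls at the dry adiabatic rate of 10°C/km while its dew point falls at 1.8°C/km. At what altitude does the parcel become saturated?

T and T_d converge at 10 − 1.8 = 8.2°C per km
Height above start = (33.9 − 21.6) / 8.2 = 1.5 km
LCL altitude = 500 m + 1500 m = 2000 m

2 km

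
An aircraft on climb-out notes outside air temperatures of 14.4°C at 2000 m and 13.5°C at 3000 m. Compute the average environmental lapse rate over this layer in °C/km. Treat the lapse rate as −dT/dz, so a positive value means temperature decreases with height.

Γ = −ΔT/Δz = (14.4 − 13.5) / (3000 − 2000) m
  = 0.9°C / 1 km = 0.9°C/km

0.9°C/km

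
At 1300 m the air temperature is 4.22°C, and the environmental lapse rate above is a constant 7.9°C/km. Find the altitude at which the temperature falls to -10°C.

Height above start = (4.22 − (-10)) / 7.9 = 1.8 km
Altitude = 1300 m + 1800 m = 3100 m

3100 m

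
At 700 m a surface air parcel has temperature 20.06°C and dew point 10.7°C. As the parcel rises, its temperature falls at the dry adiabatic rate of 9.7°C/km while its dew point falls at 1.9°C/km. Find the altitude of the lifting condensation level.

T and T_d converge at 9.7 − 1.9 = 7.8°C per km
Height above start = (20.06 − 10.7) / 7.8 = 1.2 km
LCL altitude = 700 m + 1200 m = 1900 m

1900 m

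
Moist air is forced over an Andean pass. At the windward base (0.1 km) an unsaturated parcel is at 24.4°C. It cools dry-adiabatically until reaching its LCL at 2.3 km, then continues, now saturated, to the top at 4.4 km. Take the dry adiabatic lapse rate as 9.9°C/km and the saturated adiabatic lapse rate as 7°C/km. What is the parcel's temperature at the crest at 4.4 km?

100–2300 m, dry: Δz = 2.2 km ⇒ ΔT = -21.78°C; T = 2.62°C
2300–4400 m, saturated: Δz = 2.1 km ⇒ ΔT = -14.7°C; T = -12.08°C

-12.08°C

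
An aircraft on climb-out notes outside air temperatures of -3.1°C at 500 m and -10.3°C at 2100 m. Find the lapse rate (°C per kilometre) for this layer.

4.5°C/km

Γ = −ΔT/Δz = (-3.1 − (-10.3)) / (2100 − 500) m
  = 7.2°C / 1.6 km = 4.5°C/km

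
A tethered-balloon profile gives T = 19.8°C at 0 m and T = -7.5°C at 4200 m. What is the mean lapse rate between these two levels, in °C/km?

6.5°C/km

Γ = −ΔT/Δz = (19.8 − (-7.5)) / (4200 − 0) m
  = 27.3°C / 4.2 km = 6.5°C/km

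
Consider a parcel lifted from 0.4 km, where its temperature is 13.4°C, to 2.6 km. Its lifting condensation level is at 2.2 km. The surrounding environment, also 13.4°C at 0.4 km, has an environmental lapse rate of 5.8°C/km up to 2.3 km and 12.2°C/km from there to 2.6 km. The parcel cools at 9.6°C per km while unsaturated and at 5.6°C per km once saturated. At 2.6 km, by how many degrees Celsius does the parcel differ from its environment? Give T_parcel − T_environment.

-4.84°C (parcel cooler than environment)

Parcel:
  400–2200 m, dry: Δz = 1.8 km ⇒ ΔT = -17.28°C; T = -3.88°C
  2200–2600 m, saturated: Δz = 0.4 km ⇒ ΔT = -2.24°C; T = -6.12°C
Environment:
  400–2300 m, environment, lower layer: Δz = 1.9 km ⇒ ΔT = -11.02°C; T = 2.38°C
  2300–2600 m, environment, upper layer: Δz = 0.3 km ⇒ ΔT = -3.66°C; T = -1.28°C
T_parcel − T_env = -6.12 − (-1.28) = -4.84°C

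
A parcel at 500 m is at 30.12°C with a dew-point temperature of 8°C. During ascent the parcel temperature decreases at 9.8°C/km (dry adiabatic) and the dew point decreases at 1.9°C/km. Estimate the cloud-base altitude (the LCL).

3300 m

T and T_d converge at 9.8 − 1.9 = 7.9°C per km
Height above start = (30.12 − 8) / 7.9 = 2.8 km
LCL altitude = 500 m + 2800 m = 3300 m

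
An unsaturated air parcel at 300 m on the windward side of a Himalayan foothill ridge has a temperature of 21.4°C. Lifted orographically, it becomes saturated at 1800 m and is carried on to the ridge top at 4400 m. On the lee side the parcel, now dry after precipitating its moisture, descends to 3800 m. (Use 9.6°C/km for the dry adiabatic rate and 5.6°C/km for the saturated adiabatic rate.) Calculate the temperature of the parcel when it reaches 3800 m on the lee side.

300–1800 m, dry: Δz = 1.5 km ⇒ ΔT = -14.4°C; T = 7°C
1800–4400 m, saturated: Δz = 2.6 km ⇒ ΔT = -14.56°C; T = -7.56°C
4400–3800 m, dry descent: Δz = 0.6 km ⇒ ΔT = +5.76°C; T = -1.8°C

-1.8°C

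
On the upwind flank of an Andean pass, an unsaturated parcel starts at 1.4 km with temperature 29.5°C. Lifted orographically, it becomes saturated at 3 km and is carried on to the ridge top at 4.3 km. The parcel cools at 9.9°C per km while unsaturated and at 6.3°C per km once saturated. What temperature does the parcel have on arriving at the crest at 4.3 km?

5.47°C

Dry to 3000 m: -9.9 × 1.6 km = -15.84°C, so T = 13.66°C.
Saturated to 4300 m: -6.3 × 1.3 km = -8.19°C, so T = 5.47°C.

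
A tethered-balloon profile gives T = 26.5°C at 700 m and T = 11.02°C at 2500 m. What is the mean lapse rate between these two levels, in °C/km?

8.6°C/km

Γ = −ΔT/Δz = (26.5 − 11.02) / (2500 − 700) m
  = 15.48°C / 1.8 km = 8.6°C/km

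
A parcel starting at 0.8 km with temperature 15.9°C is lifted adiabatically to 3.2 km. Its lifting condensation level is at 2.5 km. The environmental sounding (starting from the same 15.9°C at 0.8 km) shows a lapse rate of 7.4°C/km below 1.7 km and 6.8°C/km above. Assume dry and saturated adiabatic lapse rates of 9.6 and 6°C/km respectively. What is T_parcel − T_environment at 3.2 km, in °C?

-3.66°C (parcel cooler than environment)

Parcel:
  Dry to 2500 m: -9.6 × 1.7 km = -16.32°C, so T = -0.42°C.
  Saturated to 3200 m: -6 × 0.7 km = -4.2°C, so T = -4.62°C.
Environment:
  Environment, lower layer to 1700 m: -7.4 × 0.9 km = -6.66°C, so T = 9.24°C.
  Environment, upper layer to 3200 m: -6.8 × 1.5 km = -10.2°C, so T = -0.96°C.
T_parcel − T_env = -4.62 − (-0.96) = -3.66°C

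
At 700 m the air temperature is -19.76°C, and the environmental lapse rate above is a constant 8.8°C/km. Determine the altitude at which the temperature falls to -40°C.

Height above start = (-19.76 − (-40)) / 8.8 = 2.3 km
Altitude = 700 m + 2300 m = 3000 m

3000 m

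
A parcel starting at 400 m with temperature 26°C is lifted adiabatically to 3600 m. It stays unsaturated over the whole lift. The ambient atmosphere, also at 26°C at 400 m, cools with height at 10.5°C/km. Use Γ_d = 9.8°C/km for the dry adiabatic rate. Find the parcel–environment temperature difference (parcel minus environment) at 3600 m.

Parcel:
  From 400 m to 3600 m (dry): cools by 9.8 × 3.2 = 31.36°C, giving -5.36°C.
Environment:
  From 400 m to 3600 m (environment): cools by 10.5 × 3.2 = 33.6°C, giving -7.6°C.
T_parcel − T_env = -5.36 − (-7.6) = +2.24°C

+2.24°C (parcel warmer than environment)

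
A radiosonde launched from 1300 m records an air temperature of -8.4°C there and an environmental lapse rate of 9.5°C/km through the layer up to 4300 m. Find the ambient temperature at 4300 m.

-36.9°C

Environmental to 4300 m: -9.5 × 3 km = -28.5°C, so T = -36.9°C.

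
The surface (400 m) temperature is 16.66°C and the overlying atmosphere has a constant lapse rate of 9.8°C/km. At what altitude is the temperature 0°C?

2100 m

Height above start = (16.66 − 0) / 9.8 = 1.7 km
Altitude = 400 m + 1700 m = 2100 m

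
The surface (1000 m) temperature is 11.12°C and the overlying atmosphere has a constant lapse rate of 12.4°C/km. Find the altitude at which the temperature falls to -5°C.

2300 m

Height above start = (11.12 − (-5)) / 12.4 = 1.3 km
Altitude = 1000 m + 1300 m = 2300 m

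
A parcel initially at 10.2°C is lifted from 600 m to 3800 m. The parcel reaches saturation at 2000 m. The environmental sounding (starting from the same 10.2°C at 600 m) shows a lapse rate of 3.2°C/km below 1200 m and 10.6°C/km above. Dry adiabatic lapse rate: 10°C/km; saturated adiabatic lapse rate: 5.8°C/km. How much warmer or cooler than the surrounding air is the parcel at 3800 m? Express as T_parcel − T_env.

+5.04°C (parcel warmer than environment)

Parcel:
  600 → 2000 m (dry, 10°C/km): ΔT = -10 × 1.4 = -14°C → T = -3.8°C
  2000 → 3800 m (saturated, 5.8°C/km): ΔT = -5.8 × 1.8 = -10.44°C → T = -14.24°C
Environment:
  600 → 1200 m (environment, lower layer, 3.2°C/km): ΔT = -3.2 × 0.6 = -1.92°C → T = 8.28°C
  1200 → 3800 m (environment, upper layer, 10.6°C/km): ΔT = -10.6 × 2.6 = -27.56°C → T = -19.28°C
T_parcel − T_env = -14.24 − (-19.28) = +5.04°C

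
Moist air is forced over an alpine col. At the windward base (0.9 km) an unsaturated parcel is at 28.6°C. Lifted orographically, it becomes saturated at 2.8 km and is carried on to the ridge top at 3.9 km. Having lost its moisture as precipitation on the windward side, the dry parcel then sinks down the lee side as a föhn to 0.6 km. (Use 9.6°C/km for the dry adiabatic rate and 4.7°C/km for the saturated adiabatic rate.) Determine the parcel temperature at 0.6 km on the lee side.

36.87°C

From 900 m to 2800 m (dry): cools by 9.6 × 1.9 = 18.24°C, giving 10.36°C.
From 2800 m to 3900 m (saturated): cools by 4.7 × 1.1 = 5.17°C, giving 5.19°C.
From 3900 m to 600 m (dry descent): warms by 9.6 × 3.3 = 31.68°C, giving 36.87°C.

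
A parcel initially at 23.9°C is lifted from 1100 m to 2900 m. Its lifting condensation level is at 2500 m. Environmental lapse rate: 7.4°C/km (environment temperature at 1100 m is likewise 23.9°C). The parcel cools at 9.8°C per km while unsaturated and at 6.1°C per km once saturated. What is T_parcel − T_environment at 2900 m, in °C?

-2.84°C (parcel cooler than environment)

Parcel:
  Dry to 2500 m: -9.8 × 1.4 km = -13.72°C, so T = 10.18°C.
  Saturated to 2900 m: -6.1 × 0.4 km = -2.44°C, so T = 7.74°C.
Environment:
  Environment to 2900 m: -7.4 × 1.8 km = -13.32°C, so T = 10.58°C.
T_parcel − T_env = 7.74 − 10.58 = -2.84°C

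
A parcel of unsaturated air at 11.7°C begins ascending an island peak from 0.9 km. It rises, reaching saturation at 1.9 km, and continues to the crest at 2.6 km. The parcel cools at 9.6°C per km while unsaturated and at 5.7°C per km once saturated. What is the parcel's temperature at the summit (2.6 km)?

900 → 1900 m (dry, 9.6°C/km): ΔT = -9.6 × 1 = -9.6°C → T = 2.1°C
1900 → 2600 m (saturated, 5.7°C/km): ΔT = -5.7 × 0.7 = -3.99°C → T = -1.89°C

-1.89°C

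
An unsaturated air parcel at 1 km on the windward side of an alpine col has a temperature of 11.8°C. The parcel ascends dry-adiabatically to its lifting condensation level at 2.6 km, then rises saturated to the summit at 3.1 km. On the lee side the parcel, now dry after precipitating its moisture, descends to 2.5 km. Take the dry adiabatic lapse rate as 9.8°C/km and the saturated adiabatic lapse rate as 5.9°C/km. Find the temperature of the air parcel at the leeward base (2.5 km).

1000 → 2600 m (dry, 9.8°C/km): ΔT = -9.8 × 1.6 = -15.68°C → T = -3.88°C
2600 → 3100 m (saturated, 5.9°C/km): ΔT = -5.9 × 0.5 = -2.95°C → T = -6.83°C
3100 → 2500 m (dry descent, 9.8°C/km): ΔT = +9.8 × 0.6 = +5.88°C → T = -0.95°C

-0.95°C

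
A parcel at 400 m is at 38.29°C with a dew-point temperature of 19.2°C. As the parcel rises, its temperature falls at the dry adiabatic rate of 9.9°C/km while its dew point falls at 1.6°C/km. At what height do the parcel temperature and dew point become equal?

2700 m

T and T_d converge at 9.9 − 1.6 = 8.3°C per km
Height above start = (38.29 − 19.2) / 8.3 = 2.3 km
LCL altitude = 400 m + 2300 m = 2700 m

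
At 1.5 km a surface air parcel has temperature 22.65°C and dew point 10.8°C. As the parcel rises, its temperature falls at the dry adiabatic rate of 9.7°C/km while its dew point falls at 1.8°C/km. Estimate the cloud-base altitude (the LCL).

3 km

T and T_d converge at 9.7 − 1.8 = 7.9°C per km
Height above start = (22.65 − 10.8) / 7.9 = 1.5 km
LCL altitude = 1500 m + 1500 m = 3000 m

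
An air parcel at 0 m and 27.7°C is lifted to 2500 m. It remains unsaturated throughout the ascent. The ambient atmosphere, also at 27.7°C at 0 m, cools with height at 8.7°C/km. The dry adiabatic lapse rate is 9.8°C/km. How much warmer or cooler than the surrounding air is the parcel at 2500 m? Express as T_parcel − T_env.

Parcel:
  0 → 2500 m (dry, 9.8°C/km): ΔT = -9.8 × 2.5 = -24.5°C → T = 3.2°C
Environment:
  0 → 2500 m (environment, 8.7°C/km): ΔT = -8.7 × 2.5 = -21.75°C → T = 5.95°C
T_parcel − T_env = 3.2 − 5.95 = -2.75°C

-2.75°C (parcel cooler than environment)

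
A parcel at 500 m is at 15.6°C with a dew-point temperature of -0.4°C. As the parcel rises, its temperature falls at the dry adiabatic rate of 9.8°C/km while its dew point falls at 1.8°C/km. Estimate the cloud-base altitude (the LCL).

2500 m

T and T_d converge at 9.8 − 1.8 = 8°C per km
Height above start = (15.6 − (-0.4)) / 8 = 2 km
LCL altitude = 500 m + 2000 m = 2500 m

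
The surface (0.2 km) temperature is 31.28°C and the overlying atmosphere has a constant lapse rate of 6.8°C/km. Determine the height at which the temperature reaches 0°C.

Height above start = (31.28 − 0) / 6.8 = 4.6 km
Altitude = 200 m + 4600 m = 4800 m

4.8 km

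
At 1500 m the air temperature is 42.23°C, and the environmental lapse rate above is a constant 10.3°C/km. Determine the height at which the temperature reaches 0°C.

Height above start = (42.23 − 0) / 10.3 = 4.1 km
Altitude = 1500 m + 4100 m = 5600 m

5600 m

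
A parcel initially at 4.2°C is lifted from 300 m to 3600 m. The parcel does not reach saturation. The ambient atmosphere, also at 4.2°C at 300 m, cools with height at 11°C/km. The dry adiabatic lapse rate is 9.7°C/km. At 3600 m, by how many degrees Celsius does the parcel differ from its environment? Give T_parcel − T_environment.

Parcel:
  300 → 3600 m (dry, 9.7°C/km): ΔT = -9.7 × 3.3 = -32.01°C → T = -27.81°C
Environment:
  300 → 3600 m (environment, 11°C/km): ΔT = -11 × 3.3 = -36.3°C → T = -32.1°C
T_parcel − T_env = -27.81 − (-32.1) = +4.29°C

+4.29°C (parcel warmer than environment)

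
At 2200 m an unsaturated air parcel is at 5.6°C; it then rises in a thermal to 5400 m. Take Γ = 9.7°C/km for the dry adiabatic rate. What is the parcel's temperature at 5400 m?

-25.44°C

Dry adiabatic to 5400 m: -9.7 × 3.2 km = -31.04°C, so T = -25.44°C.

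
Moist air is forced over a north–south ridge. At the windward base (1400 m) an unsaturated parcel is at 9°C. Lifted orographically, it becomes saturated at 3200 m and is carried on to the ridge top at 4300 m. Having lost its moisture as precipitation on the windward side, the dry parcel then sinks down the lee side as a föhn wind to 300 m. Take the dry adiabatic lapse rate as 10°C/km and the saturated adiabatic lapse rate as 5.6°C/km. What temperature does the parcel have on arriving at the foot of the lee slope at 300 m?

24.84°C

1400 → 3200 m (dry, 10°C/km): ΔT = -10 × 1.8 = -18°C → T = -9°C
3200 → 4300 m (saturated, 5.6°C/km): ΔT = -5.6 × 1.1 = -6.16°C → T = -15.16°C
4300 → 300 m (dry descent, 10°C/km): ΔT = +10 × 4 = +40°C → T = 24.84°C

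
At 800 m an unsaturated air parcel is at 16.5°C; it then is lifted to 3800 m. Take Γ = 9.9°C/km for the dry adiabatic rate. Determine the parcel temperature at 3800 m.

-13.2°C

800–3800 m, dry adiabatic: Δz = 3 km ⇒ ΔT = -29.7°C; T = -13.2°C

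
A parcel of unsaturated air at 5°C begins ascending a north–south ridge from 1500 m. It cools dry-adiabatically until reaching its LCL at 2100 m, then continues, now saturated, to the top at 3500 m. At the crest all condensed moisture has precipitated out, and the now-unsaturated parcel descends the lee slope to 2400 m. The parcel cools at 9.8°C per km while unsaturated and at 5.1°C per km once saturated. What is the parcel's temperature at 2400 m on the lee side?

Dry to 2100 m: -9.8 × 0.6 km = -5.88°C, so T = -0.88°C.
Saturated to 3500 m: -5.1 × 1.4 km = -7.14°C, so T = -8.02°C.
Dry descent to 2400 m: +9.8 × 1.1 km = +10.78°C, so T = 2.76°C.

2.76°C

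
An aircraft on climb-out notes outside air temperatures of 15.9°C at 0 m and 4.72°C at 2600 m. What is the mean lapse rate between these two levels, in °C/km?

Γ = −ΔT/Δz = (15.9 − 4.72) / (2600 − 0) m
  = 11.18°C / 2.6 km = 4.3°C/km

4.3°C/km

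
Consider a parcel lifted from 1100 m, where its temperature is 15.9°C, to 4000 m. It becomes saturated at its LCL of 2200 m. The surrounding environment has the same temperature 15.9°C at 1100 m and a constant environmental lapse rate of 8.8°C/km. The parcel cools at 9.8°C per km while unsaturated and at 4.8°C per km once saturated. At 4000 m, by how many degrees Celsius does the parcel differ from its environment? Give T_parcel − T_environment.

Parcel:
  1100–2200 m, dry: Δz = 1.1 km ⇒ ΔT = -10.78°C; T = 5.12°C
  2200–4000 m, saturated: Δz = 1.8 km ⇒ ΔT = -8.64°C; T = -3.52°C
Environment:
  1100–4000 m, environment: Δz = 2.9 km ⇒ ΔT = -25.52°C; T = -9.62°C
T_parcel − T_env = -3.52 − (-9.62) = +6.1°C

+6.1°C (parcel warmer than environment)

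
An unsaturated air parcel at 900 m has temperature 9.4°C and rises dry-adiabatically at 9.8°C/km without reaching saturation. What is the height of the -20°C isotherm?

3900 m

Height above start = (9.4 − (-20)) / 9.8 = 3 km
Altitude = 900 m + 3000 m = 3900 m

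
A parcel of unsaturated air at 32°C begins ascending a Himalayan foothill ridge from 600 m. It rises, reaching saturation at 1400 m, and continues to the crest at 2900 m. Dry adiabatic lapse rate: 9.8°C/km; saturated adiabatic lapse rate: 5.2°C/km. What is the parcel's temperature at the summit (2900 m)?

600–1400 m, dry: Δz = 0.8 km ⇒ ΔT = -7.84°C; T = 24.16°C
1400–2900 m, saturated: Δz = 1.5 km ⇒ ΔT = -7.8°C; T = 16.36°C

16.36°C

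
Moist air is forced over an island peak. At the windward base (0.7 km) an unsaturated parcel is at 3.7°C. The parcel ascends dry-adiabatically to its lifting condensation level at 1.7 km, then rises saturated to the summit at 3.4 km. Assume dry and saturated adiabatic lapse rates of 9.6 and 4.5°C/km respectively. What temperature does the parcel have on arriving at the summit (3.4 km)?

700 → 1700 m (dry, 9.6°C/km): ΔT = -9.6 × 1 = -9.6°C → T = -5.9°C
1700 → 3400 m (saturated, 4.5°C/km): ΔT = -4.5 × 1.7 = -7.65°C → T = -13.55°C

-13.55°C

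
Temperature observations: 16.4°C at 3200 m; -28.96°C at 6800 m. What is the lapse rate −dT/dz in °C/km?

Γ = −ΔT/Δz = (16.4 − (-28.96)) / (6800 − 3200) m
  = 45.36°C / 3.6 km = 12.6°C/km

12.6°C/km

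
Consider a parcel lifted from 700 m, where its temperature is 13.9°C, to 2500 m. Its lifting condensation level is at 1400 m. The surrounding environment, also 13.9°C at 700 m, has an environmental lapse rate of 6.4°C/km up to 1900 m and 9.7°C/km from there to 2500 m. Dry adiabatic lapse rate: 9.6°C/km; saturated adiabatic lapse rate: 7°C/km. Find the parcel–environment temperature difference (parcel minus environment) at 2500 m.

-0.92°C (parcel cooler than environment)

Parcel:
  Dry to 1400 m: -9.6 × 0.7 km = -6.72°C, so T = 7.18°C.
  Saturated to 2500 m: -7 × 1.1 km = -7.7°C, so T = -0.52°C.
Environment:
  Environment, lower layer to 1900 m: -6.4 × 1.2 km = -7.68°C, so T = 6.22°C.
  Environment, upper layer to 2500 m: -9.7 × 0.6 km = -5.82°C, so T = 0.4°C.
T_parcel − T_env = -0.52 − 0.4 = -0.92°C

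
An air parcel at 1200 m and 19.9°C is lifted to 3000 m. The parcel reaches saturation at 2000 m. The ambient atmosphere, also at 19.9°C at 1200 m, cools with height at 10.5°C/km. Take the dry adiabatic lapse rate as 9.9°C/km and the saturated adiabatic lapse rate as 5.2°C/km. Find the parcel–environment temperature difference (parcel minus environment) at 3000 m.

+5.78°C (parcel warmer than environment)

Parcel:
  Dry to 2000 m: -9.9 × 0.8 km = -7.92°C, so T = 11.98°C.
  Saturated to 3000 m: -5.2 × 1 km = -5.2°C, so T = 6.78°C.
Environment:
  Environment to 3000 m: -10.5 × 1.8 km = -18.9°C, so T = 1°C.
T_parcel − T_env = 6.78 − 1 = +5.78°C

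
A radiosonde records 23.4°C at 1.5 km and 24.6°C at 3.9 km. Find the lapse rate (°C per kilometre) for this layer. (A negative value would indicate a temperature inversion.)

-0.5°C/km

Γ = −ΔT/Δz = (23.4 − 24.6) / (3900 − 1500) m
  = -1.2°C / 2.4 km = -0.5°C/km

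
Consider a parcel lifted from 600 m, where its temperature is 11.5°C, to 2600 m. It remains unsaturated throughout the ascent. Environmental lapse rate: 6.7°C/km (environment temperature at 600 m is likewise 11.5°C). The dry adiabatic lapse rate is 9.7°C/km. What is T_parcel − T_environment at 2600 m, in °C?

-6°C (parcel cooler than environment)

Parcel:
  600–2600 m, dry: Δz = 2 km ⇒ ΔT = -19.4°C; T = -7.9°C
Environment:
  600–2600 m, environment: Δz = 2 km ⇒ ΔT = -13.4°C; T = -1.9°C
T_parcel − T_env = -7.9 − (-1.9) = -6°C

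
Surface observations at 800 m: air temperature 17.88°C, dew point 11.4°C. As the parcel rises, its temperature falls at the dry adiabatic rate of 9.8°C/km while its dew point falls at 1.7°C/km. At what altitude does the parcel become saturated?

T and T_d converge at 9.8 − 1.7 = 8.1°C per km
Height above start = (17.88 − 11.4) / 8.1 = 0.8 km
LCL altitude = 800 m + 800 m = 1600 m

1600 m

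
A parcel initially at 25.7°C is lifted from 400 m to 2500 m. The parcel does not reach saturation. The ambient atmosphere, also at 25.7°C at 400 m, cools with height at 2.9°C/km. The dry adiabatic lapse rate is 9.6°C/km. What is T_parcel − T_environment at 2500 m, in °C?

Parcel:
  400–2500 m, dry: Δz = 2.1 km ⇒ ΔT = -20.16°C; T = 5.54°C
Environment:
  400–2500 m, environment: Δz = 2.1 km ⇒ ΔT = -6.09°C; T = 19.61°C
T_parcel − T_env = 5.54 − 19.61 = -14.07°C

-14.07°C (parcel cooler than environment)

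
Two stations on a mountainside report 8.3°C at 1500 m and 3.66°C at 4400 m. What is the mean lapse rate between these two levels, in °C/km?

Γ = −ΔT/Δz = (8.3 − 3.66) / (4400 − 1500) m
  = 4.64°C / 2.9 km = 1.6°C/km

1.6°C/km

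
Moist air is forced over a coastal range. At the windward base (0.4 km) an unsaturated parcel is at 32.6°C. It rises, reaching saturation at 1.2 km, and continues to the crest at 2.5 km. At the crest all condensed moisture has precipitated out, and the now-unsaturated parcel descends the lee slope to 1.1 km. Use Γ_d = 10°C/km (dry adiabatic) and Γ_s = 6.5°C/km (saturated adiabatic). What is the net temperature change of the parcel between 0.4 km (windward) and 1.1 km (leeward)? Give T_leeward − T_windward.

400 → 1200 m (dry, 10°C/km): ΔT = -10 × 0.8 = -8°C → T = 24.6°C
1200 → 2500 m (saturated, 6.5°C/km): ΔT = -6.5 × 1.3 = -8.45°C → T = 16.15°C
2500 → 1100 m (dry descent, 10°C/km): ΔT = +10 × 1.4 = +14°C → T = 30.15°C
Net change vs windward start: 30.15 − 32.6 = -2.45°C

-2.45°C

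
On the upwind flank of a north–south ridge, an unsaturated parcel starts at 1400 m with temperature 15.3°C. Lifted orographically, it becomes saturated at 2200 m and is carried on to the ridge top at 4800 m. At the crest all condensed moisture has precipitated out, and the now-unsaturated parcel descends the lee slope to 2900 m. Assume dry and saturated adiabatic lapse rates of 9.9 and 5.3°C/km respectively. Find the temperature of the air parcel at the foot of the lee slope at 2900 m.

1400–2200 m, dry: Δz = 0.8 km ⇒ ΔT = -7.92°C; T = 7.38°C
2200–4800 m, saturated: Δz = 2.6 km ⇒ ΔT = -13.78°C; T = -6.4°C
4800–2900 m, dry descent: Δz = 1.9 km ⇒ ΔT = +18.81°C; T = 12.41°C

12.41°C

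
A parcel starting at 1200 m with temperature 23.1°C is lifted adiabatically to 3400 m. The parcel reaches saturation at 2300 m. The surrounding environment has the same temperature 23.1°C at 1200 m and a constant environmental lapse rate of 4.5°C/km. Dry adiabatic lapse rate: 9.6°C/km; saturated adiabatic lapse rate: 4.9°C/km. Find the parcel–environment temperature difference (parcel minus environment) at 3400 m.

Parcel:
  From 1200 m to 2300 m (dry): cools by 9.6 × 1.1 = 10.56°C, giving 12.54°C.
  From 2300 m to 3400 m (saturated): cools by 4.9 × 1.1 = 5.39°C, giving 7.15°C.
Environment:
  From 1200 m to 3400 m (environment): cools by 4.5 × 2.2 = 9.9°C, giving 13.2°C.
T_parcel − T_env = 7.15 − 13.2 = -6.05°C

-6.05°C (parcel cooler than environment)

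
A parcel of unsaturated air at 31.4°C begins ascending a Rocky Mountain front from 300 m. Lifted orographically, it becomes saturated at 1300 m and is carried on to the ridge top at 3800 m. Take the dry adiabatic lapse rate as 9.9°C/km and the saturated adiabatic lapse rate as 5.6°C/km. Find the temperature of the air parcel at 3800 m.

7.5°C

From 300 m to 1300 m (dry): cools by 9.9 × 1 = 9.9°C, giving 21.5°C.
From 1300 m to 3800 m (saturated): cools by 5.6 × 2.5 = 14°C, giving 7.5°C.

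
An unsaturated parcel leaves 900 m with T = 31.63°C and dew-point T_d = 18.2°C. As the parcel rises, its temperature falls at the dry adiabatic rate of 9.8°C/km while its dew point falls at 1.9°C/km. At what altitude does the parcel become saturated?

T and T_d converge at 9.8 − 1.9 = 7.9°C per km
Height above start = (31.63 − 18.2) / 7.9 = 1.7 km
LCL altitude = 900 m + 1700 m = 2600 m

2600 m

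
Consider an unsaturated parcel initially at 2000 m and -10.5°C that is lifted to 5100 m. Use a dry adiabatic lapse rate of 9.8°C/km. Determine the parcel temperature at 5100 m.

2000–5100 m, dry adiabatic: Δz = 3.1 km ⇒ ΔT = -30.38°C; T = -40.88°C

-40.88°C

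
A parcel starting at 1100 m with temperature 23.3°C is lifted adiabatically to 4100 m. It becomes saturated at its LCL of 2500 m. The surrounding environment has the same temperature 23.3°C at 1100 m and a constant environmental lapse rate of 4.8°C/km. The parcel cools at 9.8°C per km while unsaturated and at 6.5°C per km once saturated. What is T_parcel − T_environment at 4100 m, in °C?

-9.72°C (parcel cooler than environment)

Parcel:
  Dry to 2500 m: -9.8 × 1.4 km = -13.72°C, so T = 9.58°C.
  Saturated to 4100 m: -6.5 × 1.6 km = -10.4°C, so T = -0.82°C.
Environment:
  Environment to 4100 m: -4.8 × 3 km = -14.4°C, so T = 8.9°C.
T_parcel − T_env = -0.82 − 8.9 = -9.72°C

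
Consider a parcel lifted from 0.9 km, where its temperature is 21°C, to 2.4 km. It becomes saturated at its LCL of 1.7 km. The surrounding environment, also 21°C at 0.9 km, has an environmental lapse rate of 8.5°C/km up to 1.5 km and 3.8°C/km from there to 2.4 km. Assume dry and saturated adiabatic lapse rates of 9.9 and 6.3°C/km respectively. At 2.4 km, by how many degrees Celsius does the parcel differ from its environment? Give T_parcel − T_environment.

Parcel:
  900 → 1700 m (dry, 9.9°C/km): ΔT = -9.9 × 0.8 = -7.92°C → T = 13.08°C
  1700 → 2400 m (saturated, 6.3°C/km): ΔT = -6.3 × 0.7 = -4.41°C → T = 8.67°C
Environment:
  900 → 1500 m (environment, lower layer, 8.5°C/km): ΔT = -8.5 × 0.6 = -5.1°C → T = 15.9°C
  1500 → 2400 m (environment, upper layer, 3.8°C/km): ΔT = -3.8 × 0.9 = -3.42°C → T = 12.48°C
T_parcel − T_env = 8.67 − 12.48 = -3.81°C

-3.81°C (parcel cooler than environment)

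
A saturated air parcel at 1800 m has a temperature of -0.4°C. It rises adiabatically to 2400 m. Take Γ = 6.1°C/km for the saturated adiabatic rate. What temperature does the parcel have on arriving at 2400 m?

-4.06°C

1800–2400 m, saturated adiabatic: Δz = 0.6 km ⇒ ΔT = -3.66°C; T = -4.06°C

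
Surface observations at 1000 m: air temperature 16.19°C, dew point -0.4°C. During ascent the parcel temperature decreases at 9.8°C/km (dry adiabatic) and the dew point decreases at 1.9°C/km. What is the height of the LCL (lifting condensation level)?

T and T_d converge at 9.8 − 1.9 = 7.9°C per km
Height above start = (16.19 − (-0.4)) / 7.9 = 2.1 km
LCL altitude = 1000 m + 2100 m = 3100 m

3100 m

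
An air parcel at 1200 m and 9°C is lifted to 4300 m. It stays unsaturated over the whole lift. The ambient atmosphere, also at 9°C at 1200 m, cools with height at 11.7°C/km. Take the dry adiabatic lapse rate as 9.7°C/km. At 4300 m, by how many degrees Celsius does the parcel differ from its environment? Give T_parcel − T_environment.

+6.2°C (parcel warmer than environment)

Parcel:
  1200–4300 m, dry: Δz = 3.1 km ⇒ ΔT = -30.07°C; T = -21.07°C
Environment:
  1200–4300 m, environment: Δz = 3.1 km ⇒ ΔT = -36.27°C; T = -27.27°C
T_parcel − T_env = -21.07 − (-27.27) = +6.2°C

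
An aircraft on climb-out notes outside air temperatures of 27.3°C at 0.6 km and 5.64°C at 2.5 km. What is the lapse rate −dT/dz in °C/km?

11.4°C/km

Γ = −ΔT/Δz = (27.3 − 5.64) / (2500 − 600) m
  = 21.66°C / 1.9 km = 11.4°C/km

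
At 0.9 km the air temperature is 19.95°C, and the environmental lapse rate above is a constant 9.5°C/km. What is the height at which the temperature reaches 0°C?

3 km

Height above start = (19.95 − 0) / 9.5 = 2.1 km
Altitude = 900 m + 2100 m = 3000 m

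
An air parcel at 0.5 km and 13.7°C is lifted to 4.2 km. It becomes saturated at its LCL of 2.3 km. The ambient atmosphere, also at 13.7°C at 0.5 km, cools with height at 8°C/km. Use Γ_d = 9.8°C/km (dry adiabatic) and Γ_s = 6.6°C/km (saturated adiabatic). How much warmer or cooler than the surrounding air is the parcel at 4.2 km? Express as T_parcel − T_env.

Parcel:
  500 → 2300 m (dry, 9.8°C/km): ΔT = -9.8 × 1.8 = -17.64°C → T = -3.94°C
  2300 → 4200 m (saturated, 6.6°C/km): ΔT = -6.6 × 1.9 = -12.54°C → T = -16.48°C
Environment:
  500 → 4200 m (environment, 8°C/km): ΔT = -8 × 3.7 = -29.6°C → T = -15.9°C
T_parcel − T_env = -16.48 − (-15.9) = -0.58°C

-0.58°C (parcel cooler than environment)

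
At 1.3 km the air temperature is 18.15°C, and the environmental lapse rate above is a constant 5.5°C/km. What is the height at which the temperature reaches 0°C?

Height above start = (18.15 − 0) / 5.5 = 3.3 km
Altitude = 1300 m + 3300 m = 4600 m

4.6 km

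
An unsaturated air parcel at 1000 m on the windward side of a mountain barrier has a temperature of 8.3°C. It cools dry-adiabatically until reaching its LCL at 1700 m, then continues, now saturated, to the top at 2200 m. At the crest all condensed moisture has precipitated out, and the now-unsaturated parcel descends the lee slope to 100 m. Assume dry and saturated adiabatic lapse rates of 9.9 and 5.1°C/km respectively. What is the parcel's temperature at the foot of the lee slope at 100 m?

1000–1700 m, dry: Δz = 0.7 km ⇒ ΔT = -6.93°C; T = 1.37°C
1700–2200 m, saturated: Δz = 0.5 km ⇒ ΔT = -2.55°C; T = -1.18°C
2200–100 m, dry descent: Δz = 2.1 km ⇒ ΔT = +20.79°C; T = 19.61°C

19.61°C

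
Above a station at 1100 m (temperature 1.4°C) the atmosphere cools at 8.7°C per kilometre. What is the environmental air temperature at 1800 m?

-4.69°C

From 1100 m to 1800 m (environmental): cools by 8.7 × 0.7 = 6.09°C, giving -4.69°C.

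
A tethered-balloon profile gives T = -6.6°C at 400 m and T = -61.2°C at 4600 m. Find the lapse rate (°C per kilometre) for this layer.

13°C/km

Γ = −ΔT/Δz = (-6.6 − (-61.2)) / (4600 − 400) m
  = 54.6°C / 4.2 km = 13°C/km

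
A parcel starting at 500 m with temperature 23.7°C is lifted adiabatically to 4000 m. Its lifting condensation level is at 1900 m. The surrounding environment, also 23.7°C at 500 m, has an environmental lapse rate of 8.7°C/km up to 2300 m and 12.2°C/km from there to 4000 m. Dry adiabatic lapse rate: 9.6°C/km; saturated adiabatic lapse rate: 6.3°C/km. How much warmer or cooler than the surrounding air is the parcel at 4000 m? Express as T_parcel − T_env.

Parcel:
  500–1900 m, dry: Δz = 1.4 km ⇒ ΔT = -13.44°C; T = 10.26°C
  1900–4000 m, saturated: Δz = 2.1 km ⇒ ΔT = -13.23°C; T = -2.97°C
Environment:
  500–2300 m, environment, lower layer: Δz = 1.8 km ⇒ ΔT = -15.66°C; T = 8.04°C
  2300–4000 m, environment, upper layer: Δz = 1.7 km ⇒ ΔT = -20.74°C; T = -12.7°C
T_parcel − T_env = -2.97 − (-12.7) = +9.73°C

+9.73°C (parcel warmer than environment)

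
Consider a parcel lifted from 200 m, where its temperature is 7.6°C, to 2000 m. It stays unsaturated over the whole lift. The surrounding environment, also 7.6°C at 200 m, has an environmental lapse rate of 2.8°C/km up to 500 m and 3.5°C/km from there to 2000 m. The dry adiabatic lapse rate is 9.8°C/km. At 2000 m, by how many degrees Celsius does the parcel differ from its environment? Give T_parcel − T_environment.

-11.55°C (parcel cooler than environment)

Parcel:
  200–2000 m, dry: Δz = 1.8 km ⇒ ΔT = -17.64°C; T = -10.04°C
Environment:
  200–500 m, environment, lower layer: Δz = 0.3 km ⇒ ΔT = -0.84°C; T = 6.76°C
  500–2000 m, environment, upper layer: Δz = 1.5 km ⇒ ΔT = -5.25°C; T = 1.51°C
T_parcel − T_env = -10.04 − 1.51 = -11.55°C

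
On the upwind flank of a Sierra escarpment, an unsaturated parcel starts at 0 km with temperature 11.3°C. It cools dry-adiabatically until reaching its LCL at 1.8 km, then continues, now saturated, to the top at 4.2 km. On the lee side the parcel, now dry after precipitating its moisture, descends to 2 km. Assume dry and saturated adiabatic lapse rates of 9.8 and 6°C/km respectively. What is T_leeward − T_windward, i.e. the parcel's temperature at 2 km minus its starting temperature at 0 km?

0 → 1800 m (dry, 9.8°C/km): ΔT = -9.8 × 1.8 = -17.64°C → T = -6.34°C
1800 → 4200 m (saturated, 6°C/km): ΔT = -6 × 2.4 = -14.4°C → T = -20.74°C
4200 → 2000 m (dry descent, 9.8°C/km): ΔT = +9.8 × 2.2 = +21.56°C → T = 0.82°C
Net change vs windward start: 0.82 − 11.3 = -10.48°C

-10.48°C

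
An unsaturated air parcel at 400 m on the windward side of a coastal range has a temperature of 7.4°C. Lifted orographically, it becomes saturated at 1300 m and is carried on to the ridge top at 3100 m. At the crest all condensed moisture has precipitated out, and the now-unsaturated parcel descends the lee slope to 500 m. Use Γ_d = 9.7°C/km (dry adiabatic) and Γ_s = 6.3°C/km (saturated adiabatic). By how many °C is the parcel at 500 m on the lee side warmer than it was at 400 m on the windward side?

+5.15°C

From 400 m to 1300 m (dry): cools by 9.7 × 0.9 = 8.73°C, giving -1.33°C.
From 1300 m to 3100 m (saturated): cools by 6.3 × 1.8 = 11.34°C, giving -12.67°C.
From 3100 m to 500 m (dry descent): warms by 9.7 × 2.6 = 25.22°C, giving 12.55°C.
Net change vs windward start: 12.55 − 7.4 = +5.15°C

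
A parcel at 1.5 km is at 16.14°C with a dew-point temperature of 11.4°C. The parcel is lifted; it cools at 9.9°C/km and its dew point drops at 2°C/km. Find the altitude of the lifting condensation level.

T and T_d converge at 9.9 − 2 = 7.9°C per km
Height above start = (16.14 − 11.4) / 7.9 = 0.6 km
LCL altitude = 1500 m + 600 m = 2100 m

2.1 km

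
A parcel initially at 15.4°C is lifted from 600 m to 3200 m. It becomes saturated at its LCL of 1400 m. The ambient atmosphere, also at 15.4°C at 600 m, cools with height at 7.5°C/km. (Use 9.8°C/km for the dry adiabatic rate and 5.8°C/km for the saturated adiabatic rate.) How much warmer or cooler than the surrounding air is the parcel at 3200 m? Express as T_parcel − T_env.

Parcel:
  600 → 1400 m (dry, 9.8°C/km): ΔT = -9.8 × 0.8 = -7.84°C → T = 7.56°C
  1400 → 3200 m (saturated, 5.8°C/km): ΔT = -5.8 × 1.8 = -10.44°C → T = -2.88°C
Environment:
  600 → 3200 m (environment, 7.5°C/km): ΔT = -7.5 × 2.6 = -19.5°C → T = -4.1°C
T_parcel − T_env = -2.88 − (-4.1) = +1.22°C

+1.22°C (parcel warmer than environment)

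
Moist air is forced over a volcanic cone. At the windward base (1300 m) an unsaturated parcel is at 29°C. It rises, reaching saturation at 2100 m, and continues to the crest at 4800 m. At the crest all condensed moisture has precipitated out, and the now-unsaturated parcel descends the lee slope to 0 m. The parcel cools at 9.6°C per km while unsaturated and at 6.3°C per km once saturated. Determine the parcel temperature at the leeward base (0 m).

From 1300 m to 2100 m (dry): cools by 9.6 × 0.8 = 7.68°C, giving 21.32°C.
From 2100 m to 4800 m (saturated): cools by 6.3 × 2.7 = 17.01°C, giving 4.31°C.
From 4800 m to 0 m (dry descent): warms by 9.6 × 4.8 = 46.08°C, giving 50.39°C.

50.39°C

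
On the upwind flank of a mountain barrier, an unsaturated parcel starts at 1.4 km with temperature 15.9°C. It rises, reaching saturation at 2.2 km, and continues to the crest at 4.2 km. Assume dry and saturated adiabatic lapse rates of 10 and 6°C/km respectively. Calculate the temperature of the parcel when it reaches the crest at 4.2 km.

-4.1°C

From 1400 m to 2200 m (dry): cools by 10 × 0.8 = 8°C, giving 7.9°C.
From 2200 m to 4200 m (saturated): cools by 6 × 2 = 12°C, giving -4.1°C.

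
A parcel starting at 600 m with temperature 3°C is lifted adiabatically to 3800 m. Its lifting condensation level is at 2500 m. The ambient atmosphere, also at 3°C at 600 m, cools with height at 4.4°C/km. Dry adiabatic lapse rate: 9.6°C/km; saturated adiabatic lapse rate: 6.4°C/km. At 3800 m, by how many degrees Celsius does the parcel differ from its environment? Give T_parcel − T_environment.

Parcel:
  600–2500 m, dry: Δz = 1.9 km ⇒ ΔT = -18.24°C; T = -15.24°C
  2500–3800 m, saturated: Δz = 1.3 km ⇒ ΔT = -8.32°C; T = -23.56°C
Environment:
  600–3800 m, environment: Δz = 3.2 km ⇒ ΔT = -14.08°C; T = -11.08°C
T_parcel − T_env = -23.56 − (-11.08) = -12.48°C

-12.48°C (parcel cooler than environment)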